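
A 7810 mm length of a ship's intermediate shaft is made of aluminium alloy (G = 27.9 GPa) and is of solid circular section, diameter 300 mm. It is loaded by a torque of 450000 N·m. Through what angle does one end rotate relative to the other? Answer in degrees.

J = πd⁴/32 = π(0.300)⁴/32 = 7.952×10^-4 m⁴.
θ = T·L/(G·J) = 450000 × 7.81 / (27.9×10⁹ × 7.952×10^-4) = 0.1584 rad.

9.08°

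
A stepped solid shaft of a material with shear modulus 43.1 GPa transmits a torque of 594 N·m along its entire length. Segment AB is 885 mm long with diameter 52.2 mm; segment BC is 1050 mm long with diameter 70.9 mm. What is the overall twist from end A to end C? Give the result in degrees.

1.29°

J_AB = π(0.0522)⁴/32 = 7.29×10^-7 m⁴; J_BC = π(0.0709)⁴/32 = 2.48×10^-6 m⁴.
θ = (T/G)·Σ L_i/J_i = (594.0/43.1×10⁹)·(0.885/7.29×10^-7 + 1.05/2.48×10^-6) = 0.02257 rad.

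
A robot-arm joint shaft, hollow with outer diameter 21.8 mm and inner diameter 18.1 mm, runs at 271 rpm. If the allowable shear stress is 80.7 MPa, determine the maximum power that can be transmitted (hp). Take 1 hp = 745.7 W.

3.28 hp

J = π(d_o⁴ − d_i⁴)/32 = π(0.0218⁴ − 0.0181⁴)/32 = 1.164×10^-8 m⁴.
T_max = τ_allow·J/r = 8.07×10^7 × 1.164×10^-8 / 0.0109 = 86.15 N·m.
ω = 2π·271/60 = 28.38 rad/s, so P_max = T_max·ω = 2445 W.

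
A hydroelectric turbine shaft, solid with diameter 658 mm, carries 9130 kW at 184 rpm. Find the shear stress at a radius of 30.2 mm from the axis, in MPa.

ω = 2π·184/60 = 19.27 rad/s, so T = P/ω = 9130×10³ / 19.27 = 473800 N·m.
J = πd⁴/32 = π(0.658)⁴/32 = 0.01840 m⁴.
Shear stress varies linearly with radius: τ = T·r/J = 473800 × 0.0302 / 0.01840 = 7.775×10^5 Pa.

0.778 MPa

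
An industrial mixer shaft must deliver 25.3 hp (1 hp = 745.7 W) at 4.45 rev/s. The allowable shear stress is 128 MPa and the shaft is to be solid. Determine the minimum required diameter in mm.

29.9 mm

ω = 2π·4.45 = 27.96 rad/s, so T = P/ω = 25.3×745.7 / 27.96 = 674.8 N·m.
For a solid shaft τ_max = 16T/(πd³), so d = (16T/(π τ_allow))^(1/3) = (16·674.8/(π·1.28×10^8))^(1/3) = 0.02994 m.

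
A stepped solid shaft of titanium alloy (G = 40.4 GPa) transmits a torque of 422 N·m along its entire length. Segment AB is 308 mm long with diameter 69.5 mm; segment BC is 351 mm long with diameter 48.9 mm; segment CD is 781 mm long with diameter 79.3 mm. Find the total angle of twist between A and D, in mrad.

10.0 mrad

J_AB = π(0.0695)⁴/32 = 2.29×10^-6 m⁴; J_BC = π(0.0489)⁴/32 = 5.61×10^-7 m⁴; J_CD = π(0.0793)⁴/32 = 3.88×10^-6 m⁴.
θ = (T/G)·Σ L_i/J_i = (422.0/40.4×10⁹)·(0.308/2.29×10^-6 + 0.351/5.61×10^-7 + 0.781/3.88×10^-6) = 0.01004 rad.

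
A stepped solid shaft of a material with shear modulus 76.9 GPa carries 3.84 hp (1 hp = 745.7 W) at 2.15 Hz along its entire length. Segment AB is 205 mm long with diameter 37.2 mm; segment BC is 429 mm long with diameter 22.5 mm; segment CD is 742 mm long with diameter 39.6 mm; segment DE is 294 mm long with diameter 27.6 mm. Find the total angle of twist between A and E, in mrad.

ω = 2π·2.15 = 13.51 rad/s, so T = P/ω = 3.84×745.7 / 13.51 = 212.0 N·m.
J_AB = π(0.0372)⁴/32 = 1.88×10^-7 m⁴; J_BC = π(0.0225)⁴/32 = 2.52×10^-8 m⁴; J_CD = π(0.0396)⁴/32 = 2.41×10^-7 m⁴; J_DE = π(0.0276)⁴/32 = 5.70×10^-8 m⁴.
θ = (T/G)·Σ L_i/J_i = (212.0/76.9×10⁹)·(0.205/1.88×10^-7 + 0.429/2.52×10^-8 + 0.742/2.41×10^-7 + 0.294/5.70×10^-8) = 0.07270 rad.

72.7 mrad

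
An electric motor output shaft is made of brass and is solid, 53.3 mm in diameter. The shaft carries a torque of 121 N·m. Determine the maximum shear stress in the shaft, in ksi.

J = πd⁴/32 = π(0.0533)⁴/32 = 7.923×10^-7 m⁴.
τ_max = T·r/J = 121.0 × 0.0267 / 7.923×10^-7 = 4.070×10^6 Pa.

0.590 ksi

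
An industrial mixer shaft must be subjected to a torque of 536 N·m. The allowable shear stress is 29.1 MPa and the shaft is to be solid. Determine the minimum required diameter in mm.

45.4 mm

For a solid shaft τ_max = 16T/(πd³), so d = (16T/(π τ_allow))^(1/3) = (16·536.0/(π·2.91×10^7))^(1/3) = 0.04544 m.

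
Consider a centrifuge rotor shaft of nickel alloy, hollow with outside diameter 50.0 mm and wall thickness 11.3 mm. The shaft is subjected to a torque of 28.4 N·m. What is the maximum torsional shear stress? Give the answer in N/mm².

J = π(d_o⁴ − d_i⁴)/32 = π(0.0500⁴ − 0.0274⁴)/32 = 5.583×10^-7 m⁴.
τ_max = T·r/J = 28.40 × 0.0250 / 5.583×10^-7 = 1.272×10^6 Pa.

1.27 N/mm²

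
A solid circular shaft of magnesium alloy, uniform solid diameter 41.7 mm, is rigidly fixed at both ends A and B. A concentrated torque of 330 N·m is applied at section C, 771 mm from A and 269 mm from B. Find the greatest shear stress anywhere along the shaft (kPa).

With uniform GJ and both ends fixed, compatibility θ_AC = θ_CB gives T_A·a = T_B·b, together with T_A + T_B = T₀.
T_A = T₀·b/(a+b) = 330.0·269/1040 = 85.36 N·m; T_B = 244.6 N·m.
τ in each portion: τ_AC = 6.00×10^6 Pa, τ_CB = 1.72×10^7 Pa; maximum is in CB.
τ_max = T_CB·r/J = 244.6·0.0209/2.97×10^-7 = 1.718×10^7 Pa.

17200 kPa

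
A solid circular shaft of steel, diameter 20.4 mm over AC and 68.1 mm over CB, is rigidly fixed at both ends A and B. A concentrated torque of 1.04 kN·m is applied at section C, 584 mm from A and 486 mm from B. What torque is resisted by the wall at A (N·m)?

Compatibility: T_A·a/J_AC = T_B·b/J_CB with T_A + T_B = T₀.
J_AC = 1.70×10^-8 m⁴, J_CB = 2.11×10^-6 m⁴, so T_A = T₀·(J_AC/a)/((J_AC/a)+(J_CB/b)) = 6.923 N·m, T_B = 1033 N·m.

6.92 N·m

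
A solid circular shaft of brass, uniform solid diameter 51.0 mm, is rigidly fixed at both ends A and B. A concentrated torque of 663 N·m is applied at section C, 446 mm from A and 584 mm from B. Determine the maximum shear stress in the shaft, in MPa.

14.4 MPa

With uniform GJ and both ends fixed, compatibility θ_AC = θ_CB gives T_A·a = T_B·b, together with T_A + T_B = T₀.
T_A = T₀·b/(a+b) = 663.0·584/1030 = 375.9 N·m; T_B = 287.1 N·m.
τ in each portion: τ_AC = 1.44×10^7 Pa, τ_CB = 1.10×10^7 Pa; maximum is in AC.
τ_max = T_AC·r/J = 375.9·0.0255/6.64×10^-7 = 1.443×10^7 Pa.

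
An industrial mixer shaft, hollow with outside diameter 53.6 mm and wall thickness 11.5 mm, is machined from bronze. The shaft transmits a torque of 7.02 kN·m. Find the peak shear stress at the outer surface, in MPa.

260 MPa

J = π(d_o⁴ − d_i⁴)/32 = π(0.0536⁴ − 0.0306⁴)/32 = 7.242×10^-7 m⁴.
τ_max = T·r/J = 7020 × 0.0268 / 7.242×10^-7 = 2.598×10^8 Pa.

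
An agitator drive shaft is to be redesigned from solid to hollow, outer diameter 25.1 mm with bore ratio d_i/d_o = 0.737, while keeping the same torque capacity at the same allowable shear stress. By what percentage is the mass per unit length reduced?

Equal τ_max and T ⇒ the solid shaft needs d_s³ = d_o³(1−k⁴), so d_s = 25.1·(1−0.737⁴)^(1/3) = 22.34 mm.
Area ratio A_h/A_s = d_o²(1−k²)/d_s² = (1−k²)/(1−k⁴)^(2/3) = 0.5767.
Mass saving = 1 − 0.5767 = 42.3 %.

42.3 %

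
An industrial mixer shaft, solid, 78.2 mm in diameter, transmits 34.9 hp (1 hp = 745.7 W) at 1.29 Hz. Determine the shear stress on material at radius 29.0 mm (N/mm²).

ω = 2π·1.29 = 8.105 rad/s, so T = P/ω = 34.9×745.7 / 8.105 = 3211 N·m.
J = πd⁴/32 = π(0.0782)⁴/32 = 3.671×10^-6 m⁴.
Shear stress varies linearly with radius: τ = T·r/J = 3211 × 0.0290 / 3.671×10^-6 = 2.536×10^7 Pa.

25.4 N/mm²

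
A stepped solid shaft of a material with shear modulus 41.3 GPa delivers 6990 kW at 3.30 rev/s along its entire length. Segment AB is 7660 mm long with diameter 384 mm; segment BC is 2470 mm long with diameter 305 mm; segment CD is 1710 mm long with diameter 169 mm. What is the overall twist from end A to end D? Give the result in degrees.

ω = 2π·3.30 = 20.73 rad/s, so T = P/ω = 6990×10³ / 20.73 = 337100 N·m.
J_AB = π(0.384)⁴/32 = 2.13×10^-3 m⁴; J_BC = π(0.305)⁴/32 = 8.50×10^-4 m⁴; J_CD = π(0.169)⁴/32 = 8.01×10^-5 m⁴.
θ = (T/G)·Σ L_i/J_i = (337100/41.3×10⁹)·(7.66/2.13×10^-3 + 2.47/8.50×10^-4 + 1.71/8.01×10^-5) = 0.2273 rad.

13.0°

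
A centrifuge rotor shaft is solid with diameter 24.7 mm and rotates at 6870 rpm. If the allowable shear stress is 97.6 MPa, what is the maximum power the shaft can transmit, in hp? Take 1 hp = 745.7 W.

J = πd⁴/32 = π(0.0247)⁴/32 = 3.654×10^-8 m⁴.
T_max = τ_allow·J/r = 9.76×10^7 × 3.654×10^-8 / 0.0123 = 288.8 N·m.
ω = 2π·6870/60 = 719.4 rad/s, so P_max = T_max·ω = 2.078×10^5 W.

279 hp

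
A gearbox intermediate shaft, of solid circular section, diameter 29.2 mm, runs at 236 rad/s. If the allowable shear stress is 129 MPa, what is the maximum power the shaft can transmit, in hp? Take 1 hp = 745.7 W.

J = πd⁴/32 = π(0.0292)⁴/32 = 7.137×10^-8 m⁴.
T_max = τ_allow·J/r = 1.29×10^8 × 7.137×10^-8 / 0.0146 = 630.6 N·m.
ω = 236 rad/s, so P_max = T_max·ω = 1.488×10^5 W.

200 hp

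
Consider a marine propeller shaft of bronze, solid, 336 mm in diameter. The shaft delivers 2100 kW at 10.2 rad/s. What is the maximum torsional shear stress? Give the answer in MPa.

ω = 10.2 rad/s, so T = P/ω = 2100×10³ / 10.20 = 205900 N·m.
J = πd⁴/32 = π(0.336)⁴/32 = 1.251×10^-3 m⁴.
τ_max = T·r/J = 205900 × 0.168 / 1.251×10^-3 = 2.764×10^7 Pa.

27.6 MPa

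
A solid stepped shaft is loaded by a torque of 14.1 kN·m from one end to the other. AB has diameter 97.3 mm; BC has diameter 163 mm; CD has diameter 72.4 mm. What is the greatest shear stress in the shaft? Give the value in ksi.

27.4 ksi

Under the same torque, τ_max = 16T/(πd³) is largest where d is smallest — segment CD (d = 72.4 mm).
τ_max = 16·14100/(π·(0.0724)³) = 1.892×10^8 Pa.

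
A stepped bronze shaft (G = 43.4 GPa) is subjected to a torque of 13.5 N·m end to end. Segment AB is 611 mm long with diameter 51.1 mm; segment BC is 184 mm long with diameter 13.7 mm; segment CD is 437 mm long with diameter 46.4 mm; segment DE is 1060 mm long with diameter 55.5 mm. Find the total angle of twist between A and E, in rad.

0.0175 rad

J_AB = π(0.0511)⁴/32 = 6.69×10^-7 m⁴; J_BC = π(0.0137)⁴/32 = 3.46×10^-9 m⁴; J_CD = π(0.0464)⁴/32 = 4.55×10^-7 m⁴; J_DE = π(0.0555)⁴/32 = 9.31×10^-7 m⁴.
θ = (T/G)·Σ L_i/J_i = (13.50/43.4×10⁹)·(0.611/6.69×10^-7 + 0.184/3.46×10^-9 + 0.437/4.55×10^-7 + 1.06/9.31×10^-7) = 0.01749 rad.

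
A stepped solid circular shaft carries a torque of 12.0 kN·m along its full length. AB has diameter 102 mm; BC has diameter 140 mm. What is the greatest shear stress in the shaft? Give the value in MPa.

57.6 MPa

Under the same torque, τ_max = 16T/(πd³) is largest where d is smallest — segment AB (d = 102 mm).
τ_max = 16·12000/(π·(0.102)³) = 5.759×10^7 Pa.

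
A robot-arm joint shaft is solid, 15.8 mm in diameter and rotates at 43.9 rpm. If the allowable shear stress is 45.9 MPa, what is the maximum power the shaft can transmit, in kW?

J = πd⁴/32 = π(0.0158)⁴/32 = 6.118×10^-9 m⁴.
T_max = τ_allow·J/r = 4.59×10^7 × 6.118×10^-9 / 0.00790 = 35.55 N·m.
ω = 2π·43.9/60 = 4.597 rad/s, so P_max = T_max·ω = 163.4 W.

0.163 kW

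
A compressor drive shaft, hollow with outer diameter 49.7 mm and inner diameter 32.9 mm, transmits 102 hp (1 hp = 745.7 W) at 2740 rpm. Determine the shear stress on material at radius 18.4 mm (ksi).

1.46 ksi

ω = 2π·2740/60 = 286.9 rad/s, so T = P/ω = 102×745.7 / 286.9 = 265.1 N·m.
J = π(d_o⁴ − d_i⁴)/32 = π(0.0497⁴ − 0.0329⁴)/32 = 4.840×10^-7 m⁴.
Shear stress varies linearly with radius: τ = T·r/J = 265.1 × 0.0184 / 4.840×10^-7 = 1.008×10^7 Pa.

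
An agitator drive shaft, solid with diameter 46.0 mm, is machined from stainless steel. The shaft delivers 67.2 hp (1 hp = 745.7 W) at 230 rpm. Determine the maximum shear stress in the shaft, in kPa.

ω = 2π·230/60 = 24.09 rad/s, so T = P/ω = 67.2×745.7 / 24.09 = 2081 N·m.
J = πd⁴/32 = π(0.0460)⁴/32 = 4.396×10^-7 m⁴.
τ_max = T·r/J = 2081 × 0.0230 / 4.396×10^-7 = 1.089×10^8 Pa.

109000 kPa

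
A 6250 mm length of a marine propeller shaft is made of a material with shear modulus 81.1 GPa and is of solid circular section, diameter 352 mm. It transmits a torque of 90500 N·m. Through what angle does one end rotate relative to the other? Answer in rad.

J = πd⁴/32 = π(0.352)⁴/32 = 1.507×10^-3 m⁴.
θ = T·L/(G·J) = 90500 × 6.25 / (81.1×10⁹ × 1.507×10^-3) = 4.627×10^-3 rad.

0.00463 rad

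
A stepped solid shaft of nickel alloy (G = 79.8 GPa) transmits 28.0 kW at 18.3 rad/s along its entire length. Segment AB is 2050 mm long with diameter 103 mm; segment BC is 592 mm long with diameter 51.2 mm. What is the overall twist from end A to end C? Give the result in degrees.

1.17°

ω = 18.3 rad/s, so T = P/ω = 28.0×10³ / 18.30 = 1530 N·m.
J_AB = π(0.103)⁴/32 = 1.10×10^-5 m⁴; J_BC = π(0.0512)⁴/32 = 6.75×10^-7 m⁴.
θ = (T/G)·Σ L_i/J_i = (1530/79.8×10⁹)·(2.05/1.10×10^-5 + 0.592/6.75×10^-7) = 0.02038 rad.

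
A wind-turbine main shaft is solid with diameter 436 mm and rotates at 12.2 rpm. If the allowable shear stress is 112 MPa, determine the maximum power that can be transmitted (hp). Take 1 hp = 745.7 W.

3120 hp

J = πd⁴/32 = π(0.436)⁴/32 = 3.548×10^-3 m⁴.
T_max = τ_allow·J/r = 1.12×10^8 × 3.548×10^-3 / 0.218 = 1.823e6 N·m.
ω = 2π·12.2/60 = 1.278 rad/s, so P_max = T_max·ω = 2.329×10^6 W.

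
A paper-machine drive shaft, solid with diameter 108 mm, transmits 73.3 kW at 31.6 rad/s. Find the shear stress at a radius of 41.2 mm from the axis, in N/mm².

ω = 31.6 rad/s, so T = P/ω = 73.3×10³ / 31.60 = 2320 N·m.
J = πd⁴/32 = π(0.108)⁴/32 = 1.336×10^-5 m⁴.
Shear stress varies linearly with radius: τ = T·r/J = 2320 × 0.0412 / 1.336×10^-5 = 7.155×10^6 Pa.

7.16 N/mm²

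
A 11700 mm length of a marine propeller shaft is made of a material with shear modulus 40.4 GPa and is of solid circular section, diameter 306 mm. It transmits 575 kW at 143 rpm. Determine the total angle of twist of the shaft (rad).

0.0129 rad

ω = 2π·143/60 = 14.97 rad/s, so T = P/ω = 575×10³ / 14.97 = 38400 N·m.
J = πd⁴/32 = π(0.306)⁴/32 = 8.608×10^-4 m⁴.
θ = T·L/(G·J) = 38400 × 11.7 / (40.4×10⁹ × 8.608×10^-4) = 0.01292 rad.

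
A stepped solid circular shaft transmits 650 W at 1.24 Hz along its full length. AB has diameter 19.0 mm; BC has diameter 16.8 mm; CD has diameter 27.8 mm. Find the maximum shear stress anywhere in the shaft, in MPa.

89.6 MPa

ω = 2π·1.24 = 7.791 rad/s, so T = P/ω = 650 / 7.791 = 83.43 N·m.
Under the same torque, τ_max = 16T/(πd³) is largest where d is smallest — segment BC (d = 16.8 mm).
τ_max = 16·83.43/(π·(0.0168)³) = 8.961×10^7 Pa.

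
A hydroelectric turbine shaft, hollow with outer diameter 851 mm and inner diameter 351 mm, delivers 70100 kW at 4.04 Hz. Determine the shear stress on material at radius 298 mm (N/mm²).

ω = 2π·4.04 = 25.38 rad/s, so T = P/ω = 70100×10³ / 25.38 = 2.762e6 N·m.
J = π(d_o⁴ − d_i⁴)/32 = π(0.851⁴ − 0.351⁴)/32 = 0.05000 m⁴.
Shear stress varies linearly with radius: τ = T·r/J = 2.762e6 × 0.298 / 0.05000 = 1.646×10^7 Pa.

16.5 N/mm²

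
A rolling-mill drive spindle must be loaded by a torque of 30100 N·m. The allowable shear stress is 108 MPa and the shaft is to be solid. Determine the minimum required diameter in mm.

112 mm

For a solid shaft τ_max = 16T/(πd³), so d = (16T/(π τ_allow))^(1/3) = (16·30100/(π·1.08×10^8))^(1/3) = 0.1124 m.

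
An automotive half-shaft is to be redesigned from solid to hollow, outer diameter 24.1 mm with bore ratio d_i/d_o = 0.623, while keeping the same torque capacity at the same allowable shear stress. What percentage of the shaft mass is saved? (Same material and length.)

Equal τ_max and T ⇒ the solid shaft needs d_s³ = d_o³(1−k⁴), so d_s = 24.1·(1−0.623⁴)^(1/3) = 22.82 mm.
Area ratio A_h/A_s = d_o²(1−k²)/d_s² = (1−k²)/(1−k⁴)^(2/3) = 0.6822.
Mass saving = 1 − 0.6822 = 31.8 %.

31.8 %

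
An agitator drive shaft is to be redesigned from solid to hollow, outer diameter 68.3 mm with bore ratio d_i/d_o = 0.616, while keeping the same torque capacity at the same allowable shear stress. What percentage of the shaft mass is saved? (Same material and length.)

Equal τ_max and T ⇒ the solid shaft needs d_s³ = d_o³(1−k⁴), so d_s = 68.3·(1−0.616⁴)^(1/3) = 64.85 mm.
Area ratio A_h/A_s = d_o²(1−k²)/d_s² = (1−k²)/(1−k⁴)^(2/3) = 0.6883.
Mass saving = 1 − 0.6883 = 31.2 %.

31.2 %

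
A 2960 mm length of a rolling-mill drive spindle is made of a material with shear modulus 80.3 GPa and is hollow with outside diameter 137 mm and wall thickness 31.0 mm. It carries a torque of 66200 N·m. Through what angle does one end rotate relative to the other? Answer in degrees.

4.44°

J = π(d_o⁴ − d_i⁴)/32 = π(0.137⁴ − 0.0750⁴)/32 = 3.148×10^-5 m⁴.
θ = T·L/(G·J) = 66200 × 2.96 / (80.3×10⁹ × 3.148×10^-5) = 0.07752 rad.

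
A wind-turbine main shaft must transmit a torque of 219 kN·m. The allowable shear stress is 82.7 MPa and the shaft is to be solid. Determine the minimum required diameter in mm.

For a solid shaft τ_max = 16T/(πd³), so d = (16T/(π τ_allow))^(1/3) = (16·219000/(π·8.27×10^7))^(1/3) = 0.2380 m.

238 mm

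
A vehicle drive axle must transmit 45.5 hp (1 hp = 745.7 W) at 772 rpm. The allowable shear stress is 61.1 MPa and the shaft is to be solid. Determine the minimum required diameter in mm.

32.7 mm

ω = 2π·772/60 = 80.84 rad/s, so T = P/ω = 45.5×745.7 / 80.84 = 419.7 N·m.
For a solid shaft τ_max = 16T/(πd³), so d = (16T/(π τ_allow))^(1/3) = (16·419.7/(π·6.11×10^7))^(1/3) = 0.03271 m.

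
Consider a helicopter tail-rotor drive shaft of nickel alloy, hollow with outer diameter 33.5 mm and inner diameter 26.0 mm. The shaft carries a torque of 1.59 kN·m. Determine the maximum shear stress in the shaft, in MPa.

J = π(d_o⁴ − d_i⁴)/32 = π(0.0335⁴ − 0.0260⁴)/32 = 7.878×10^-8 m⁴.
τ_max = T·r/J = 1590 × 0.0168 / 7.878×10^-8 = 3.381×10^8 Pa.

338 MPa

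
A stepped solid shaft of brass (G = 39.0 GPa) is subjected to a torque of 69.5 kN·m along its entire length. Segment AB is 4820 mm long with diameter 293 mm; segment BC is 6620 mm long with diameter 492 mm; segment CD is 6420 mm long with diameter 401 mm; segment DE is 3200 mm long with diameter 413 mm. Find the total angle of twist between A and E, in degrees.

1.17°

J_AB = π(0.293)⁴/32 = 7.24×10^-4 m⁴; J_BC = π(0.492)⁴/32 = 5.75×10^-3 m⁴; J_CD = π(0.401)⁴/32 = 2.54×10^-3 m⁴; J_DE = π(0.413)⁴/32 = 2.86×10^-3 m⁴.
θ = (T/G)·Σ L_i/J_i = (69500/39.0×10⁹)·(4.82/7.24×10^-4 + 6.62/5.75×10^-3 + 6.42/2.54×10^-3 + 3.20/2.86×10^-3) = 0.02043 rad.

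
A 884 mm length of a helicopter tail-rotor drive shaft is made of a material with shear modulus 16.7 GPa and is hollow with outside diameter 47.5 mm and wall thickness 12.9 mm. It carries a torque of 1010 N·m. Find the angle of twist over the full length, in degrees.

6.41°

J = π(d_o⁴ − d_i⁴)/32 = π(0.0475⁴ − 0.0217⁴)/32 = 4.780×10^-7 m⁴.
θ = T·L/(G·J) = 1010 × 0.884 / (16.7×10⁹ × 4.780×10^-7) = 0.1118 rad.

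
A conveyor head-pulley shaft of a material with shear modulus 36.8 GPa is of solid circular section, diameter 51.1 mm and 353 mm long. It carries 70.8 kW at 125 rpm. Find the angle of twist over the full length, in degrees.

4.44°

ω = 2π·125/60 = 13.09 rad/s, so T = P/ω = 70.8×10³ / 13.09 = 5409 N·m.
J = πd⁴/32 = π(0.0511)⁴/32 = 6.694×10^-7 m⁴.
θ = T·L/(G·J) = 5409 × 0.353 / (36.8×10⁹ × 6.694×10^-7) = 0.07751 rad.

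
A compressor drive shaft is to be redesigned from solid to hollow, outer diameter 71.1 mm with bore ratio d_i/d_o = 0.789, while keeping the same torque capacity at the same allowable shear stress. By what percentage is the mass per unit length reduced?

Equal τ_max and T ⇒ the solid shaft needs d_s³ = d_o³(1−k⁴), so d_s = 71.1·(1−0.789⁴)^(1/3) = 60.38 mm.
Area ratio A_h/A_s = d_o²(1−k²)/d_s² = (1−k²)/(1−k⁴)^(2/3) = 0.5234.
Mass saving = 1 − 0.5234 = 47.7 %.

47.7 %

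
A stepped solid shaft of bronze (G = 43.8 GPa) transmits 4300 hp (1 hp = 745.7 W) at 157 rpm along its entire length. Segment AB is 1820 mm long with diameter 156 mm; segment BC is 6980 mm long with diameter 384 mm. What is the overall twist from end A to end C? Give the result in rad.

0.154 rad

ω = 2π·157/60 = 16.44 rad/s, so T = P/ω = 4300×745.7 / 16.44 = 195000 N·m.
J_AB = π(0.156)⁴/32 = 5.81×10^-5 m⁴; J_BC = π(0.384)⁴/32 = 2.13×10^-3 m⁴.
θ = (T/G)·Σ L_i/J_i = (195000/43.8×10⁹)·(1.82/5.81×10^-5 + 6.98/2.13×10^-3) = 0.1539 rad.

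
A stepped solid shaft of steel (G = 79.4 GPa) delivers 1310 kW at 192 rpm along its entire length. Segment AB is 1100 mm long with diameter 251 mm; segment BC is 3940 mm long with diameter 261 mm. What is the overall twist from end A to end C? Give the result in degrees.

ω = 2π·192/60 = 20.11 rad/s, so T = P/ω = 1310×10³ / 20.11 = 65150 N·m.
J_AB = π(0.251)⁴/32 = 3.90×10^-4 m⁴; J_BC = π(0.261)⁴/32 = 4.56×10^-4 m⁴.
θ = (T/G)·Σ L_i/J_i = (65150/79.4×10⁹)·(1.10/3.90×10^-4 + 3.94/4.56×10^-4) = 9.413×10^-3 rad.

0.539°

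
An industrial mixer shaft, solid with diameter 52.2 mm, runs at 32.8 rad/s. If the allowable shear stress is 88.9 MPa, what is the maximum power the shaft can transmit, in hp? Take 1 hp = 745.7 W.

J = πd⁴/32 = π(0.0522)⁴/32 = 7.289×10^-7 m⁴.
T_max = τ_allow·J/r = 8.89×10^7 × 7.289×10^-7 / 0.0261 = 2483 N·m.
ω = 32.8 rad/s, so P_max = T_max·ω = 8.144×10^4 W.

109 hp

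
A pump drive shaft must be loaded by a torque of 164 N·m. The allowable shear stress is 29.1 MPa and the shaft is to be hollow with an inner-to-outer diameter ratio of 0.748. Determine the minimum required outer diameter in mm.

34.7 mm

For a hollow shaft with d_i/d_o = 0.748: τ_max = 16T/(π d_o³ (1−k⁴)), so d_o = [16T/(π τ_allow (1−k⁴))]^(1/3) = [16·164.0/(π·2.91×10^7·0.6870)]^(1/3) = 0.03470 m.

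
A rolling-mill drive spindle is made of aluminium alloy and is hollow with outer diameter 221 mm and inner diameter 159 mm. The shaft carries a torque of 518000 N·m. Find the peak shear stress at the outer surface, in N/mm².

334 N/mm²

J = π(d_o⁴ − d_i⁴)/32 = π(0.221⁴ − 0.159⁴)/32 = 1.714×10^-4 m⁴.
τ_max = T·r/J = 518000 × 0.111 / 1.714×10^-4 = 3.339×10^8 Pa.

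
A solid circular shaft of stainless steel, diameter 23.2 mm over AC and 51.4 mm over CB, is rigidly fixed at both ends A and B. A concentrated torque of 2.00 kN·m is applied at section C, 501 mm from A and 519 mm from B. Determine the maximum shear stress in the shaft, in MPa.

71.9 MPa

Compatibility: T_A·a/J_AC = T_B·b/J_CB with T_A + T_B = T₀.
J_AC = 2.84×10^-8 m⁴, J_CB = 6.85×10^-7 m⁴, so T_A = T₀·(J_AC/a)/((J_AC/a)+(J_CB/b)) = 82.45 N·m, T_B = 1918 N·m.
τ in each portion: τ_AC = 3.36×10^7 Pa, τ_CB = 7.19×10^7 Pa; maximum is in CB.
τ_max = T_CB·r/J = 1918·0.0257/6.85×10^-7 = 7.192×10^7 Pa.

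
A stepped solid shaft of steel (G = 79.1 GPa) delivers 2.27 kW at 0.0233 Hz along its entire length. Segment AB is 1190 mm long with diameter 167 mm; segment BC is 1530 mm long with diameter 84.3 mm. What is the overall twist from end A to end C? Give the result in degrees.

ω = 2π·0.0233 = 0.1464 rad/s, so T = P/ω = 2.27×10³ / 0.1464 = 15510 N·m.
J_AB = π(0.167)⁴/32 = 7.64×10^-5 m⁴; J_BC = π(0.0843)⁴/32 = 4.96×10^-6 m⁴.
θ = (T/G)·Σ L_i/J_i = (15510/79.1×10⁹)·(1.19/7.64×10^-5 + 1.53/4.96×10^-6) = 0.06355 rad.

3.64°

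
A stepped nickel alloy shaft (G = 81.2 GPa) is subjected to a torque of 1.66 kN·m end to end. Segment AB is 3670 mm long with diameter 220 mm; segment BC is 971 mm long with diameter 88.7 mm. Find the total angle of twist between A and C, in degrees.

0.206°

J_AB = π(0.220)⁴/32 = 2.30×10^-4 m⁴; J_BC = π(0.0887)⁴/32 = 6.08×10^-6 m⁴.
θ = (T/G)·Σ L_i/J_i = (1660/81.2×10⁹)·(3.67/2.30×10^-4 + 0.971/6.08×10^-6) = 3.593×10^-3 rad.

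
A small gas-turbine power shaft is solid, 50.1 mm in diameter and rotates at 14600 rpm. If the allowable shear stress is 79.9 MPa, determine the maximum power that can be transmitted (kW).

J = πd⁴/32 = π(0.0501)⁴/32 = 6.185×10^-7 m⁴.
T_max = τ_allow·J/r = 7.99×10^7 × 6.185×10^-7 / 0.0250 = 1973 N·m.
ω = 2π·14600/60 = 1529 rad/s, so P_max = T_max·ω = 3.016×10^6 W.

3020 kW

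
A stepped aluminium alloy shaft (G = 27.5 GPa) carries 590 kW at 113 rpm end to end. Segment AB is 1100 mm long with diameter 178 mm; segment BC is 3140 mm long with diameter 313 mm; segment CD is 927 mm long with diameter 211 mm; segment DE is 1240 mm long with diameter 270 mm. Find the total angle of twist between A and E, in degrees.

ω = 2π·113/60 = 11.83 rad/s, so T = P/ω = 590×10³ / 11.83 = 49860 N·m.
J_AB = π(0.178)⁴/32 = 9.86×10^-5 m⁴; J_BC = π(0.313)⁴/32 = 9.42×10^-4 m⁴; J_CD = π(0.211)⁴/32 = 1.95×10^-4 m⁴; J_DE = π(0.270)⁴/32 = 5.22×10^-4 m⁴.
θ = (T/G)·Σ L_i/J_i = (49860/27.5×10⁹)·(1.10/9.86×10^-5 + 3.14/9.42×10^-4 + 0.927/1.95×10^-4 + 1.24/5.22×10^-4) = 0.03922 rad.

2.25°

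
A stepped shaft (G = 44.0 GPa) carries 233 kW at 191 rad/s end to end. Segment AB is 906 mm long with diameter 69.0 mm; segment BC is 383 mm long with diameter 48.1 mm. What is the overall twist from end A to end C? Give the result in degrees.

ω = 191 rad/s, so T = P/ω = 233×10³ / 191.0 = 1220 N·m.
J_AB = π(0.0690)⁴/32 = 2.23×10^-6 m⁴; J_BC = π(0.0481)⁴/32 = 5.26×10^-7 m⁴.
θ = (T/G)·Σ L_i/J_i = (1220/44.0×10⁹)·(0.906/2.23×10^-6 + 0.383/5.26×10^-7) = 0.03149 rad.

1.80°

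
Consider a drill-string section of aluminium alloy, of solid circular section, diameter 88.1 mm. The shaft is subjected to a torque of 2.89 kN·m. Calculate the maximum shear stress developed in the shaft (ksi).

J = πd⁴/32 = π(0.0881)⁴/32 = 5.914×10^-6 m⁴.
τ_max = T·r/J = 2890 × 0.0440 / 5.914×10^-6 = 2.152×10^7 Pa.

3.12 ksi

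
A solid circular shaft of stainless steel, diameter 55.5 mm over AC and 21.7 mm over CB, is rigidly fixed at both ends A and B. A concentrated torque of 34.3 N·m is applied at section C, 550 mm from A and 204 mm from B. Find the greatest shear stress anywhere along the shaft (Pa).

Compatibility: T_A·a/J_AC = T_B·b/J_CB with T_A + T_B = T₀.
J_AC = 9.31×10^-7 m⁴, J_CB = 2.18×10^-8 m⁴, so T_A = T₀·(J_AC/a)/((J_AC/a)+(J_CB/b)) = 32.27 N·m, T_B = 2.033 N·m.
τ in each portion: τ_AC = 9.61×10^5 Pa, τ_CB = 1.01×10^6 Pa; maximum is in CB.
τ_max = T_CB·r/J = 2.033·0.0109/2.18×10^-8 = 1.013×10^6 Pa.

1.01e6 Pa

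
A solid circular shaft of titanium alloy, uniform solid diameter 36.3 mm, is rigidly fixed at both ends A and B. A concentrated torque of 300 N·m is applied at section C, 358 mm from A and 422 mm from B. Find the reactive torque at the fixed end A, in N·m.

162 N·m

With uniform GJ and both ends fixed, compatibility θ_AC = θ_CB gives T_A·a = T_B·b, together with T_A + T_B = T₀.
T_A = T₀·b/(a+b) = 300.0·422/780.0 = 162.3 N·m; T_B = 137.7 N·m.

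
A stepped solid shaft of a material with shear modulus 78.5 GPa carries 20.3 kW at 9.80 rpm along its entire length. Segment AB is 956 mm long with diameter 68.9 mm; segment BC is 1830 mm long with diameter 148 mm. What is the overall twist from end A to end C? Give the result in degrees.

ω = 2π·9.80/60 = 1.026 rad/s, so T = P/ω = 20.3×10³ / 1.026 = 19780 N·m.
J_AB = π(0.0689)⁴/32 = 2.21×10^-6 m⁴; J_BC = π(0.148)⁴/32 = 4.71×10^-5 m⁴.
θ = (T/G)·Σ L_i/J_i = (19780/78.5×10⁹)·(0.956/2.21×10^-6 + 1.83/4.71×10^-5) = 0.1187 rad.

6.80°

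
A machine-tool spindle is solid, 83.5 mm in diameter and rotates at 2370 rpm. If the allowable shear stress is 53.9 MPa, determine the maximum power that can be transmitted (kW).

J = πd⁴/32 = π(0.0835)⁴/32 = 4.772×10^-6 m⁴.
T_max = τ_allow·J/r = 5.39×10^7 × 4.772×10^-6 / 0.0418 = 6161 N·m.
ω = 2π·2370/60 = 248.2 rad/s, so P_max = T_max·ω = 1.529×10^6 W.

1530 kW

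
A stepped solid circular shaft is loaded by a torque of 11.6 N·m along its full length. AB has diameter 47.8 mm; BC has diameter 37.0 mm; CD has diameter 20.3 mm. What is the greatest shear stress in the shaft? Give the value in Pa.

Under the same torque, τ_max = 16T/(πd³) is largest where d is smallest — segment CD (d = 20.3 mm).
τ_max = 16·11.60/(π·(0.0203)³) = 7.062×10^6 Pa.

7.06e6 Pa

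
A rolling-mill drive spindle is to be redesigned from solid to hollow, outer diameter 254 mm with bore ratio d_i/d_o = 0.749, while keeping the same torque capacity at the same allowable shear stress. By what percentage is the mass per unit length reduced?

Equal τ_max and T ⇒ the solid shaft needs d_s³ = d_o³(1−k⁴), so d_s = 254·(1−0.749⁴)^(1/3) = 223.9 mm.
Area ratio A_h/A_s = d_o²(1−k²)/d_s² = (1−k²)/(1−k⁴)^(2/3) = 0.5648.
Mass saving = 1 − 0.5648 = 43.5 %.

43.5 %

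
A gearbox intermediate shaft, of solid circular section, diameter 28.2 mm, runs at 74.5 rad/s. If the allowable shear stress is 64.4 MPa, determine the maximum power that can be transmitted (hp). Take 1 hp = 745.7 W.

J = πd⁴/32 = π(0.0282)⁴/32 = 6.209×10^-8 m⁴.
T_max = τ_allow·J/r = 6.44×10^7 × 6.209×10^-8 / 0.0141 = 283.6 N·m.
ω = 74.5 rad/s, so P_max = T_max·ω = 2.113×10^4 W.

28.3 hp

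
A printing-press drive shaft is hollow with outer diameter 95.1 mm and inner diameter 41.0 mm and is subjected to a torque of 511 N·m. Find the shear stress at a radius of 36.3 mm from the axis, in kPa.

2390 kPa

J = π(d_o⁴ − d_i⁴)/32 = π(0.0951⁴ − 0.0410⁴)/32 = 7.753×10^-6 m⁴.
Shear stress varies linearly with radius: τ = T·r/J = 511.0 × 0.0363 / 7.753×10^-6 = 2.393×10^6 Pa.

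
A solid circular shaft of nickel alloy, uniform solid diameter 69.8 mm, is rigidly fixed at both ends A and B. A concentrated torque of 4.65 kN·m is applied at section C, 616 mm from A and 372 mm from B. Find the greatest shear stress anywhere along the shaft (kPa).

With uniform GJ and both ends fixed, compatibility θ_AC = θ_CB gives T_A·a = T_B·b, together with T_A + T_B = T₀.
T_A = T₀·b/(a+b) = 4650·372/988.0 = 1751 N·m; T_B = 2899 N·m.
τ in each portion: τ_AC = 2.62×10^7 Pa, τ_CB = 4.34×10^7 Pa; maximum is in CB.
τ_max = T_CB·r/J = 2899·0.0349/2.33×10^-6 = 4.342×10^7 Pa.

43400 kPa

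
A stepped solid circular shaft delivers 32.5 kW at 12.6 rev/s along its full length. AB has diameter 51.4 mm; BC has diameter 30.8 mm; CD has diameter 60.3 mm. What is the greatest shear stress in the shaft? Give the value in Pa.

ω = 2π·12.6 = 79.17 rad/s, so T = P/ω = 32.5×10³ / 79.17 = 410.5 N·m.
Under the same torque, τ_max = 16T/(πd³) is largest where d is smallest — segment BC (d = 30.8 mm).
τ_max = 16·410.5/(π·(0.0308)³) = 7.156×10^7 Pa.

7.16e7 Pa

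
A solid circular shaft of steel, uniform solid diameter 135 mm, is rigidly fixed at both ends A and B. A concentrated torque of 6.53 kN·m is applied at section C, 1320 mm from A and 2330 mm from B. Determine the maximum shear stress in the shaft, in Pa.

8.63e6 Pa

With uniform GJ and both ends fixed, compatibility θ_AC = θ_CB gives T_A·a = T_B·b, together with T_A + T_B = T₀.
T_A = T₀·b/(a+b) = 6530·2330/3650 = 4168 N·m; T_B = 2362 N·m.
τ in each portion: τ_AC = 8.63×10^6 Pa, τ_CB = 4.89×10^6 Pa; maximum is in AC.
τ_max = T_AC·r/J = 4168·0.0675/3.26×10^-5 = 8.629×10^6 Pa.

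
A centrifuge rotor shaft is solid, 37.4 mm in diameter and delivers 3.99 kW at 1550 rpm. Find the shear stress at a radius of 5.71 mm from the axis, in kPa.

731 kPa

ω = 2π·1550/60 = 162.3 rad/s, so T = P/ω = 3.99×10³ / 162.3 = 24.58 N·m.
J = πd⁴/32 = π(0.0374)⁴/32 = 1.921×10^-7 m⁴.
Shear stress varies linearly with radius: τ = T·r/J = 24.58 × 0.00571 / 1.921×10^-7 = 7.307×10^5 Pa.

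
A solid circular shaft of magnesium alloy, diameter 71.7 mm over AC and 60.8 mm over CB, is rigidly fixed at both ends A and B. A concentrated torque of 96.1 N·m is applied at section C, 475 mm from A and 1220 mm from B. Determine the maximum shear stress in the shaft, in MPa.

1.11 MPa

Compatibility: T_A·a/J_AC = T_B·b/J_CB with T_A + T_B = T₀.
J_AC = 2.59×10^-6 m⁴, J_CB = 1.34×10^-6 m⁴, so T_A = T₀·(J_AC/a)/((J_AC/a)+(J_CB/b)) = 80.00 N·m, T_B = 16.10 N·m.
τ in each portion: τ_AC = 1.11×10^6 Pa, τ_CB = 3.65×10^5 Pa; maximum is in AC.
τ_max = T_AC·r/J = 80.00·0.0358/2.59×10^-6 = 1.105×10^6 Pa.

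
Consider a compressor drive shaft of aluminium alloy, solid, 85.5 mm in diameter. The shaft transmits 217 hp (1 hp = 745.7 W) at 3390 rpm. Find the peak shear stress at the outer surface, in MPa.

ω = 2π·3390/60 = 355.0 rad/s, so T = P/ω = 217×745.7 / 355.0 = 455.8 N·m.
J = πd⁴/32 = π(0.0855)⁴/32 = 5.246×10^-6 m⁴.
τ_max = T·r/J = 455.8 × 0.0428 / 5.246×10^-6 = 3.714×10^6 Pa.

3.71 MPa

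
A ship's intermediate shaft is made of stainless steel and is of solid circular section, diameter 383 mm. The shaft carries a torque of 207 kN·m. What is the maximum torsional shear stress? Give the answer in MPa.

18.8 MPa

J = πd⁴/32 = π(0.383)⁴/32 = 2.112×10^-3 m⁴.
τ_max = T·r/J = 207000 × 0.192 / 2.112×10^-3 = 1.876×10^7 Pa.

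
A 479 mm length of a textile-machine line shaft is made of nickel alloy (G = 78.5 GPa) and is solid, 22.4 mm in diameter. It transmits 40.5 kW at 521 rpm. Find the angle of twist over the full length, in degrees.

10.5°

ω = 2π·521/60 = 54.56 rad/s, so T = P/ω = 40.5×10³ / 54.56 = 742.3 N·m.
J = πd⁴/32 = π(0.0224)⁴/32 = 2.472×10^-8 m⁴.
θ = T·L/(G·J) = 742.3 × 0.479 / (78.5×10⁹ × 2.472×10^-8) = 0.1833 rad.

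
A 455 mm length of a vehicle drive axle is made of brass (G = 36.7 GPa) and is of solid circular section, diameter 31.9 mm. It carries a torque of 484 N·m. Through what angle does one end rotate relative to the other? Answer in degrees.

J = πd⁴/32 = π(0.0319)⁴/32 = 1.017×10^-7 m⁴.
θ = T·L/(G·J) = 484.0 × 0.455 / (36.7×10⁹ × 1.017×10^-7) = 0.05902 rad.

3.38°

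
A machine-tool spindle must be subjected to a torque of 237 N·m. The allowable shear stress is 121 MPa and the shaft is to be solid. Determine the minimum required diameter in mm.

21.5 mm

For a solid shaft τ_max = 16T/(πd³), so d = (16T/(π τ_allow))^(1/3) = (16·237.0/(π·1.21×10^8))^(1/3) = 0.02153 m.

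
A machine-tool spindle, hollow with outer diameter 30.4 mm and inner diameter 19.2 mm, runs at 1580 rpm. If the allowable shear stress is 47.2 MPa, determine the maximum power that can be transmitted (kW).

J = π(d_o⁴ − d_i⁴)/32 = π(0.0304⁴ − 0.0192⁴)/32 = 7.051×10^-8 m⁴.
T_max = τ_allow·J/r = 4.72×10^7 × 7.051×10^-8 / 0.0152 = 218.9 N·m.
ω = 2π·1580/60 = 165.5 rad/s, so P_max = T_max·ω = 3.623×10^4 W.

36.2 kW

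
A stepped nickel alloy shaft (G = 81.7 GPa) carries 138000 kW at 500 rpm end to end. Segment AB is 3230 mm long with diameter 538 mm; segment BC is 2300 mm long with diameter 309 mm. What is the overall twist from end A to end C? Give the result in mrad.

ω = 2π·500/60 = 52.36 rad/s, so T = P/ω = 138000×10³ / 52.36 = 2.636e6 N·m.
J_AB = π(0.538)⁴/32 = 8.22×10^-3 m⁴; J_BC = π(0.309)⁴/32 = 8.95×10^-4 m⁴.
θ = (T/G)·Σ L_i/J_i = (2.636e6/81.7×10⁹)·(3.23/8.22×10^-3 + 2.30/8.95×10^-4) = 0.09557 rad.

95.6 mrad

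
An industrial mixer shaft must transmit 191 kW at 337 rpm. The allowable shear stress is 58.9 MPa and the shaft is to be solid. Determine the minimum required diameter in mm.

ω = 2π·337/60 = 35.29 rad/s, so T = P/ω = 191×10³ / 35.29 = 5412 N·m.
For a solid shaft τ_max = 16T/(πd³), so d = (16T/(π τ_allow))^(1/3) = (16·5412/(π·5.89×10^7))^(1/3) = 0.07764 m.

77.6 mm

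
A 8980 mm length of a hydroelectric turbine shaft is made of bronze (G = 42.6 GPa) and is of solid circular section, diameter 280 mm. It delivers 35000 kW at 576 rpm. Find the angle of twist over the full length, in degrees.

ω = 2π·576/60 = 60.32 rad/s, so T = P/ω = 35000×10³ / 60.32 = 580300 N·m.
J = πd⁴/32 = π(0.280)⁴/32 = 6.034×10^-4 m⁴.
θ = T·L/(G·J) = 580300 × 8.98 / (42.6×10⁹ × 6.034×10^-4) = 0.2027 rad.

11.6°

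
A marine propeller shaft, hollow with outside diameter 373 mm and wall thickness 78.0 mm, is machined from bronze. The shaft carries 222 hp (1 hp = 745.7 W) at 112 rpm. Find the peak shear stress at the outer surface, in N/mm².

ω = 2π·112/60 = 11.73 rad/s, so T = P/ω = 222×745.7 / 11.73 = 14110 N·m.
J = π(d_o⁴ − d_i⁴)/32 = π(0.373⁴ − 0.217⁴)/32 = 1.683×10^-3 m⁴.
τ_max = T·r/J = 14110 × 0.186 / 1.683×10^-3 = 1.564×10^6 Pa.

1.56 N/mm²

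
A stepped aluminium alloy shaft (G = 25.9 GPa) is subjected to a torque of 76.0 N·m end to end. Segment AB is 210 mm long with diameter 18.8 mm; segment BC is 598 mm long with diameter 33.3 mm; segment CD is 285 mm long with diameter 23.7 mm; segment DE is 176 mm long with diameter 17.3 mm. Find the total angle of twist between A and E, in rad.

J_AB = π(0.0188)⁴/32 = 1.23×10^-8 m⁴; J_BC = π(0.0333)⁴/32 = 1.21×10^-7 m⁴; J_CD = π(0.0237)⁴/32 = 3.10×10^-8 m⁴; J_DE = π(0.0173)⁴/32 = 8.79×10^-9 m⁴.
θ = (T/G)·Σ L_i/J_i = (76.00/25.9×10⁹)·(0.210/1.23×10^-8 + 0.598/1.21×10^-7 + 0.285/3.10×10^-8 + 0.176/8.79×10^-9) = 0.1505 rad.

0.151 rad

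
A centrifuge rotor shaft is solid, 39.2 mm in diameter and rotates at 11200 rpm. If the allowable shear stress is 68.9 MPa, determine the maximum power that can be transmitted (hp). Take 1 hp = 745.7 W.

J = πd⁴/32 = π(0.0392)⁴/32 = 2.318×10^-7 m⁴.
T_max = τ_allow·J/r = 6.89×10^7 × 2.318×10^-7 / 0.0196 = 814.9 N·m.
ω = 2π·11200/60 = 1173 rad/s, so P_max = T_max·ω = 9.558×10^5 W.

1280 hp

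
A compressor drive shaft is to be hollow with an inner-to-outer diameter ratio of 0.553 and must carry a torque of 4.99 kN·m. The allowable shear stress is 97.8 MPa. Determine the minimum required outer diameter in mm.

65.9 mm

For a hollow shaft with d_i/d_o = 0.553: τ_max = 16T/(π d_o³ (1−k⁴)), so d_o = [16T/(π τ_allow (1−k⁴))]^(1/3) = [16·4990/(π·9.78×10^7·0.9065)]^(1/3) = 0.06594 m.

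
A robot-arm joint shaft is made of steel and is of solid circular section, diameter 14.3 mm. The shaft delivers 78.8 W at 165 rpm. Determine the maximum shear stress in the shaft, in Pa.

ω = 2π·165/60 = 17.28 rad/s, so T = P/ω = 78.8 / 17.28 = 4.561 N·m.
J = πd⁴/32 = π(0.0143)⁴/32 = 4.105×10^-9 m⁴.
τ_max = T·r/J = 4.561 × 0.00715 / 4.105×10^-9 = 7.943×10^6 Pa.

7.94e6 Pa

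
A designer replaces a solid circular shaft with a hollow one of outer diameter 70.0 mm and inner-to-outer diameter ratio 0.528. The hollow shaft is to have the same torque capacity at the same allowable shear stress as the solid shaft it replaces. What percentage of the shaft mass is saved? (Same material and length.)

Equal τ_max and T ⇒ the solid shaft needs d_s³ = d_o³(1−k⁴), so d_s = 70.0·(1−0.528⁴)^(1/3) = 68.14 mm.
Area ratio A_h/A_s = d_o²(1−k²)/d_s² = (1−k²)/(1−k⁴)^(2/3) = 0.7612.
Mass saving = 1 − 0.7612 = 23.9 %.

23.9 %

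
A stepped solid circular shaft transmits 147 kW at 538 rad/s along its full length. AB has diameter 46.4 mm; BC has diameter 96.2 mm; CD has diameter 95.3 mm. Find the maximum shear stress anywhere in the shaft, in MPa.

13.9 MPa

ω = 538 rad/s, so T = P/ω = 147×10³ / 538.0 = 273.2 N·m.
Under the same torque, τ_max = 16T/(πd³) is largest where d is smallest — segment AB (d = 46.4 mm).
τ_max = 16·273.2/(π·(0.0464)³) = 1.393×10^7 Pa.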